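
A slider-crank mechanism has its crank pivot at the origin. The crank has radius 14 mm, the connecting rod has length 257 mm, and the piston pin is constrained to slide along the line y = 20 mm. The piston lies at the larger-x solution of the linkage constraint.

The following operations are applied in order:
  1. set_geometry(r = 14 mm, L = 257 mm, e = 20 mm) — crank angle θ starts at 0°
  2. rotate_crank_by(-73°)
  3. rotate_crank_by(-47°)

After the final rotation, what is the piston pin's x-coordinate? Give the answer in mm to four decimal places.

247.9844

set_geometry: r = 14 mm, L = 257 mm, e = 20 mm; θ ← 0°
rotate_crank_by(-73°): θ ← 0° -73° = -73°
rotate_crank_by(-47°): θ ← -73° -47° = -120°
crank pin P = (r cos θ, r sin θ) = (-7.000000, -12.124356)
h = r sin θ − e = -12.124356 − 20 = -32.124356
x = r cos θ + √(L² − h²) = -7.000000 + √(66049.0 − 1031.9742) = -7.000000 + 254.984364 = 247.984364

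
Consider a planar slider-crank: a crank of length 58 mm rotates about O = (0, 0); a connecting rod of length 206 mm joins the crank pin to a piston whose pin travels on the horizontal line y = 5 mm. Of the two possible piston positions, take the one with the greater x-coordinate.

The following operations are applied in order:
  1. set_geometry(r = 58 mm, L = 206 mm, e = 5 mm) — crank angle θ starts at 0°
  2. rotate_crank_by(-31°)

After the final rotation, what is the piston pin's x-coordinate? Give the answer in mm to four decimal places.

252.7426

set_geometry: r = 58 mm, L = 206 mm, e = 5 mm; θ ← 0°
rotate_crank_by(-31°): θ ← 0° -31° = -31°
crank pin P = (r cos θ, r sin θ) = (49.715703, -29.872208)
h = r sin θ − e = -29.872208 − 5 = -34.872208
x = r cos θ + √(L² − h²) = 49.715703 + √(42436.0 − 1216.0709) = 49.715703 + 203.026917 = 252.742621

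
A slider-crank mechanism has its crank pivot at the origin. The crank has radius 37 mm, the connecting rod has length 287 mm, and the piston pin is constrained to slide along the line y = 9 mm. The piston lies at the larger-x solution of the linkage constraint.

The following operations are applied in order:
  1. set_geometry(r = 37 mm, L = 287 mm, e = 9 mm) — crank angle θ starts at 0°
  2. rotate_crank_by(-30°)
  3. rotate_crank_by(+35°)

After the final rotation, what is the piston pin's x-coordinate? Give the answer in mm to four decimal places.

323.8011

set_geometry: r = 37 mm, L = 287 mm, e = 9 mm; θ ← 0°
rotate_crank_by(-30°): θ ← 0° -30° = -30°
rotate_crank_by(+35°): θ ← -30° +35° = 5°
crank pin P = (r cos θ, r sin θ) = (36.859204, 3.224762)
h = r sin θ − e = 3.224762 − 9 = -5.775238
x = r cos θ + √(L² − h²) = 36.859204 + √(82369.0 − 33.3534) = 36.859204 + 286.941887 = 323.801091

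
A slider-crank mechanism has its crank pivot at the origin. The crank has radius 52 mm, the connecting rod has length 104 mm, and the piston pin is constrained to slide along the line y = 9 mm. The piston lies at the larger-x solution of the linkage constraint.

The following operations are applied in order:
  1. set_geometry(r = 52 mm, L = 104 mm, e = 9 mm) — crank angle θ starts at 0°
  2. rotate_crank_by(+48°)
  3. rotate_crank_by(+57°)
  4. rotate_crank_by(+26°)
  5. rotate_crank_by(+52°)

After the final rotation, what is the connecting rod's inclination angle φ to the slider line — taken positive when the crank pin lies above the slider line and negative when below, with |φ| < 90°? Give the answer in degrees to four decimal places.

set_geometry: r = 52 mm, L = 104 mm, e = 9 mm; θ ← 0°
rotate_crank_by(+48°): θ ← 0° +48° = 48°
rotate_crank_by(+57°): θ ← 48° +57° = 105°
rotate_crank_by(+26°): θ ← 105° +26° = 131°
rotate_crank_by(+52°): θ ← 131° +52° = 183°
crank pin P = (r cos θ, r sin θ) = (-51.928736, -2.721470)
h = r sin θ − e = -2.721470 − 9 = -11.721470
sin φ = h / L = -11.721470 / 104 = -0.11270644
φ = arcsin(-0.11270644) = -6.471354°

-6.4714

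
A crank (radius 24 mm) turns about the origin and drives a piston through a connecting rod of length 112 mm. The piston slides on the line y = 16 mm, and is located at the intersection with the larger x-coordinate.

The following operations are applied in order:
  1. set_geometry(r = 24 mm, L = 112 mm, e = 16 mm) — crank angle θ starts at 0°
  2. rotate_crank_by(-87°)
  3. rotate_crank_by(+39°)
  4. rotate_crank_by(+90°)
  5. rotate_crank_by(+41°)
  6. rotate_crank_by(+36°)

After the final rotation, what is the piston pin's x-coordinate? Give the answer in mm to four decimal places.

100.2533

set_geometry: r = 24 mm, L = 112 mm, e = 16 mm; θ ← 0°
rotate_crank_by(-87°): θ ← 0° -87° = -87°
rotate_crank_by(+39°): θ ← -87° +39° = -48°
rotate_crank_by(+90°): θ ← -48° +90° = 42°
rotate_crank_by(+41°): θ ← 42° +41° = 83°
rotate_crank_by(+36°): θ ← 83° +36° = 119°
crank pin P = (r cos θ, r sin θ) = (-11.635431, 20.990873)
h = r sin θ − e = 20.990873 − 16 = 4.990873
x = r cos θ + √(L² − h²) = -11.635431 + √(12544.0 − 24.9088) = -11.635431 + 111.888745 = 100.253314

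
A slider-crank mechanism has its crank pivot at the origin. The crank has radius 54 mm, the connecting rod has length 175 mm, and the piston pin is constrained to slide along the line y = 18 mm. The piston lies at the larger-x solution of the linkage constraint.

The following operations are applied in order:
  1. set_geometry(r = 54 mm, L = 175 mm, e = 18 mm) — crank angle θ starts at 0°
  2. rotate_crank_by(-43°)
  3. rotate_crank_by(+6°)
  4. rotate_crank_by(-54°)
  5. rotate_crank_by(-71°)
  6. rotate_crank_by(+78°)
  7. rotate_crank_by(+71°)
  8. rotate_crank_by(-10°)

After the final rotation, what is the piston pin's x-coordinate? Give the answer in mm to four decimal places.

220.2834

set_geometry: r = 54 mm, L = 175 mm, e = 18 mm; θ ← 0°
rotate_crank_by(-43°): θ ← 0° -43° = -43°
rotate_crank_by(+6°): θ ← -43° +6° = -37°
rotate_crank_by(-54°): θ ← -37° -54° = -91°
rotate_crank_by(-71°): θ ← -91° -71° = -162°
rotate_crank_by(+78°): θ ← -162° +78° = -84°
rotate_crank_by(+71°): θ ← -84° +71° = -13°
rotate_crank_by(-10°): θ ← -13° -10° = -23°
crank pin P = (r cos θ, r sin θ) = (49.707262, -21.099481)
h = r sin θ − e = -21.099481 − 18 = -39.099481
x = r cos θ + √(L² − h²) = 49.707262 + √(30625.0 − 1528.7694) = 49.707262 + 170.576172 = 220.283434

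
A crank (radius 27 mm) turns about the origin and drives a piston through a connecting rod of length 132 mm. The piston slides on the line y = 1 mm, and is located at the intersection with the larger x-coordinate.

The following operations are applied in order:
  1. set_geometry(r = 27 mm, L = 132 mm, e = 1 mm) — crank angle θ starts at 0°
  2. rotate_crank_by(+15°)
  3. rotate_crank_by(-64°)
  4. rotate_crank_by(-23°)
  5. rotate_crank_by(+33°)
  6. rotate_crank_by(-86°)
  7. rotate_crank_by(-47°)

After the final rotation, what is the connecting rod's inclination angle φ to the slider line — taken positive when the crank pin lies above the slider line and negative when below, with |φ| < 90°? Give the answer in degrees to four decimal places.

-2.0656

set_geometry: r = 27 mm, L = 132 mm, e = 1 mm; θ ← 0°
rotate_crank_by(+15°): θ ← 0° +15° = 15°
rotate_crank_by(-64°): θ ← 15° -64° = -49°
rotate_crank_by(-23°): θ ← -49° -23° = -72°
rotate_crank_by(+33°): θ ← -72° +33° = -39°
rotate_crank_by(-86°): θ ← -39° -86° = -125°
rotate_crank_by(-47°): θ ← -125° -47° = -172°
crank pin P = (r cos θ, r sin θ) = (-26.737238, -3.757674)
h = r sin θ − e = -3.757674 − 1 = -4.757674
sin φ = h / L = -4.757674 / 132 = -0.03604298
φ = arcsin(-0.03604298) = -2.065558°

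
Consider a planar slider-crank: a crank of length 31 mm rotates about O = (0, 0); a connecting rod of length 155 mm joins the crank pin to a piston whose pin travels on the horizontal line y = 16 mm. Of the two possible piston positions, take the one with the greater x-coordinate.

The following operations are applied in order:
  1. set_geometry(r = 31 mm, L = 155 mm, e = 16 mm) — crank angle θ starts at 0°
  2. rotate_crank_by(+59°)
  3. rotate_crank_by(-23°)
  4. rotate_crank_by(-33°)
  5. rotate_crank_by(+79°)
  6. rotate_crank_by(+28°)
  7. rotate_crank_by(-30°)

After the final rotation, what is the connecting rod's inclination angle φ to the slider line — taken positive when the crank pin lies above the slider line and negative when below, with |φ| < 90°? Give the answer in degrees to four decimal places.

set_geometry: r = 31 mm, L = 155 mm, e = 16 mm; θ ← 0°
rotate_crank_by(+59°): θ ← 0° +59° = 59°
rotate_crank_by(-23°): θ ← 59° -23° = 36°
rotate_crank_by(-33°): θ ← 36° -33° = 3°
rotate_crank_by(+79°): θ ← 3° +79° = 82°
rotate_crank_by(+28°): θ ← 82° +28° = 110°
rotate_crank_by(-30°): θ ← 110° -30° = 80°
crank pin P = (r cos θ, r sin θ) = (5.383094, 30.529040)
h = r sin θ − e = 30.529040 − 16 = 14.529040
sin φ = h / L = 14.529040 / 155 = 0.09373574
φ = arcsin(0.09373574) = 5.378559°

5.3786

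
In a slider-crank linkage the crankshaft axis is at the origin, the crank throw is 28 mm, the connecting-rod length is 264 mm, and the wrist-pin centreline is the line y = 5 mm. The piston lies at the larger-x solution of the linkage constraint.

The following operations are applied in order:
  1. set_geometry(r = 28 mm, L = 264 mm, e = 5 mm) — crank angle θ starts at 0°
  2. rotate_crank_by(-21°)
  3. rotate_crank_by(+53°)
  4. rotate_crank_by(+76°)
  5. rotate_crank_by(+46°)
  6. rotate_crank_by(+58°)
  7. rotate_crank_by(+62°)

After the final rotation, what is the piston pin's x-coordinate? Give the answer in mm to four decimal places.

263.8911

set_geometry: r = 28 mm, L = 264 mm, e = 5 mm; θ ← 0°
rotate_crank_by(-21°): θ ← 0° -21° = -21°
rotate_crank_by(+53°): θ ← -21° +53° = 32°
rotate_crank_by(+76°): θ ← 32° +76° = 108°
rotate_crank_by(+46°): θ ← 108° +46° = 154°
rotate_crank_by(+58°): θ ← 154° +58° = 212°
rotate_crank_by(+62°): θ ← 212° +62° = 274°
crank pin P = (r cos θ, r sin θ) = (1.953181, -27.931793)
h = r sin θ − e = -27.931793 − 5 = -32.931793
x = r cos θ + √(L² − h²) = 1.953181 + √(69696.0 − 1084.5030) = 1.953181 + 261.937964 = 263.891145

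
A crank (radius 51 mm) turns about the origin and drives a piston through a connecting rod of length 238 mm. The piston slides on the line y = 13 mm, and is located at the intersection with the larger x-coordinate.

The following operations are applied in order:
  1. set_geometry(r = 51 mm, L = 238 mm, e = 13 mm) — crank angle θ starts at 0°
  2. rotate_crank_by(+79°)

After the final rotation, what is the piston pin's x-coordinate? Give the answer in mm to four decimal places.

set_geometry: r = 51 mm, L = 238 mm, e = 13 mm; θ ← 0°
rotate_crank_by(+79°): θ ← 0° +79° = 79°
crank pin P = (r cos θ, r sin θ) = (9.731259, 50.062986)
h = r sin θ − e = 50.062986 − 13 = 37.062986
x = r cos θ + √(L² − h²) = 9.731259 + √(56644.0 − 1373.6650) = 9.731259 + 235.096438 = 244.827697

244.8277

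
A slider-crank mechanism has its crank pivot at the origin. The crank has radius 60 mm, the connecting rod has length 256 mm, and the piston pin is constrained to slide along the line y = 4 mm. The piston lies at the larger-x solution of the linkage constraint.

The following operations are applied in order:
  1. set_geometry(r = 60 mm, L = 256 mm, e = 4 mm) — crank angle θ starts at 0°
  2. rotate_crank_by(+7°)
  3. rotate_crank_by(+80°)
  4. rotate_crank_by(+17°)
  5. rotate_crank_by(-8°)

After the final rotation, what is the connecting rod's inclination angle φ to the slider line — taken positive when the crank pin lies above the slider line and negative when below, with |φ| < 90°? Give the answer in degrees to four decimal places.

set_geometry: r = 60 mm, L = 256 mm, e = 4 mm; θ ← 0°
rotate_crank_by(+7°): θ ← 0° +7° = 7°
rotate_crank_by(+80°): θ ← 7° +80° = 87°
rotate_crank_by(+17°): θ ← 87° +17° = 104°
rotate_crank_by(-8°): θ ← 104° -8° = 96°
crank pin P = (r cos θ, r sin θ) = (-6.271708, 59.671314)
h = r sin θ − e = 59.671314 − 4 = 55.671314
sin φ = h / L = 55.671314 / 256 = 0.21746607
φ = arcsin(0.21746607) = 12.560247°

12.5602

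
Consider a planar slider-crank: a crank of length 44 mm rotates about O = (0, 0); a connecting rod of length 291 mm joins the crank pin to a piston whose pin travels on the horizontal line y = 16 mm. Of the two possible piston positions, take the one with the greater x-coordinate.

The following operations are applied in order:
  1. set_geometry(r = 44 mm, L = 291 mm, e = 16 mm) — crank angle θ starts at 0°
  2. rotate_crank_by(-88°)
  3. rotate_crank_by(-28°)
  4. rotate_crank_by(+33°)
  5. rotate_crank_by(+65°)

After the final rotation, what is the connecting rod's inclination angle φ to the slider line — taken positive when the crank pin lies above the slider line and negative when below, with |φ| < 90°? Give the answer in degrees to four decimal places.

-5.8375

set_geometry: r = 44 mm, L = 291 mm, e = 16 mm; θ ← 0°
rotate_crank_by(-88°): θ ← 0° -88° = -88°
rotate_crank_by(-28°): θ ← -88° -28° = -116°
rotate_crank_by(+33°): θ ← -116° +33° = -83°
rotate_crank_by(+65°): θ ← -83° +65° = -18°
crank pin P = (r cos θ, r sin θ) = (41.846487, -13.596748)
h = r sin θ − e = -13.596748 − 16 = -29.596748
sin φ = h / L = -29.596748 / 291 = -0.10170704
φ = arcsin(-0.10170704) = -5.837478°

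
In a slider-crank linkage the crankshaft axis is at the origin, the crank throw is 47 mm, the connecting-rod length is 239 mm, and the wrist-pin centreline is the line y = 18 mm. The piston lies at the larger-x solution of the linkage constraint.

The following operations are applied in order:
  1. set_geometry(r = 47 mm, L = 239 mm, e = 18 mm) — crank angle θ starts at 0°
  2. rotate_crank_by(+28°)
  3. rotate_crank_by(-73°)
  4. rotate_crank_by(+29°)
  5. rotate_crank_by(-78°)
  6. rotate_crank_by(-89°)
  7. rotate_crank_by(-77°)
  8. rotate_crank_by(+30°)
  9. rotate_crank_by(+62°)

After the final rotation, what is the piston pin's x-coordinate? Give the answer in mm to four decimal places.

set_geometry: r = 47 mm, L = 239 mm, e = 18 mm; θ ← 0°
rotate_crank_by(+28°): θ ← 0° +28° = 28°
rotate_crank_by(-73°): θ ← 28° -73° = -45°
rotate_crank_by(+29°): θ ← -45° +29° = -16°
rotate_crank_by(-78°): θ ← -16° -78° = -94°
rotate_crank_by(-89°): θ ← -94° -89° = -183°
rotate_crank_by(-77°): θ ← -183° -77° = -260°
rotate_crank_by(+30°): θ ← -260° +30° = -230°
rotate_crank_by(+62°): θ ← -230° +62° = -168°
crank pin P = (r cos θ, r sin θ) = (-45.972937, -9.771849)
h = r sin θ − e = -9.771849 − 18 = -27.771849
x = r cos θ + √(L² − h²) = -45.972937 + √(57121.0 − 771.2756) = -45.972937 + 237.380969 = 191.408032

191.4080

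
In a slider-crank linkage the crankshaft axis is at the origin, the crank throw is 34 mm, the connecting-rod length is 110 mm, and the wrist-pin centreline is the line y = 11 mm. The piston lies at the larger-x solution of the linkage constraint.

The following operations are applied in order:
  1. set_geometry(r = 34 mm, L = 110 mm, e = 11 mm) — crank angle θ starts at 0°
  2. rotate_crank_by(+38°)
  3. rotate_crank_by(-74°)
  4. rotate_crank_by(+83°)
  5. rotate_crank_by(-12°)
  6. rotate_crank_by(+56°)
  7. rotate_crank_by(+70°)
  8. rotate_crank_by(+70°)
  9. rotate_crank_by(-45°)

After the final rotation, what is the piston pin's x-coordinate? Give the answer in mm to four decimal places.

75.2192

set_geometry: r = 34 mm, L = 110 mm, e = 11 mm; θ ← 0°
rotate_crank_by(+38°): θ ← 0° +38° = 38°
rotate_crank_by(-74°): θ ← 38° -74° = -36°
rotate_crank_by(+83°): θ ← -36° +83° = 47°
rotate_crank_by(-12°): θ ← 47° -12° = 35°
rotate_crank_by(+56°): θ ← 35° +56° = 91°
rotate_crank_by(+70°): θ ← 91° +70° = 161°
rotate_crank_by(+70°): θ ← 161° +70° = 231°
rotate_crank_by(-45°): θ ← 231° -45° = 186°
crank pin P = (r cos θ, r sin θ) = (-33.813744, -3.553968)
h = r sin θ − e = -3.553968 − 11 = -14.553968
x = r cos θ + √(L² − h²) = -33.813744 + √(12100.0 − 211.8180) = -33.813744 + 109.032940 = 75.219196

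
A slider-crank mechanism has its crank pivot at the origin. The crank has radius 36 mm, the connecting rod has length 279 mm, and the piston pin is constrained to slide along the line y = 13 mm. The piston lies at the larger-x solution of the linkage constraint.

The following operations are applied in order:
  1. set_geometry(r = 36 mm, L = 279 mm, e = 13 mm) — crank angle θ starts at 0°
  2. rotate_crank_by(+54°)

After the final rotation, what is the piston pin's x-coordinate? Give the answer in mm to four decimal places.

set_geometry: r = 36 mm, L = 279 mm, e = 13 mm; θ ← 0°
rotate_crank_by(+54°): θ ← 0° +54° = 54°
crank pin P = (r cos θ, r sin θ) = (21.160269, 29.124612)
h = r sin θ − e = 29.124612 − 13 = 16.124612
x = r cos θ + √(L² − h²) = 21.160269 + √(77841.0 − 260.0031) = 21.160269 + 278.533655 = 299.693924

299.6939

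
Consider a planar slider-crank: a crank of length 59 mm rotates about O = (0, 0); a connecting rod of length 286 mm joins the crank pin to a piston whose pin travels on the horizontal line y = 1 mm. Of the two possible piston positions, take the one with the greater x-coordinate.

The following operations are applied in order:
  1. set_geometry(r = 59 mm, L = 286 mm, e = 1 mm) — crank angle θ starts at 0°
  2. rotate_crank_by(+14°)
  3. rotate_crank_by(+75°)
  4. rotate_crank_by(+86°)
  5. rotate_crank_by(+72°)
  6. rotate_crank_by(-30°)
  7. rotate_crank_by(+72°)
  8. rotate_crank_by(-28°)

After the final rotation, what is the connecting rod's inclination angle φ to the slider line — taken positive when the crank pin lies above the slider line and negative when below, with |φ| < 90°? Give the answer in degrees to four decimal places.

-11.9613

set_geometry: r = 59 mm, L = 286 mm, e = 1 mm; θ ← 0°
rotate_crank_by(+14°): θ ← 0° +14° = 14°
rotate_crank_by(+75°): θ ← 14° +75° = 89°
rotate_crank_by(+86°): θ ← 89° +86° = 175°
rotate_crank_by(+72°): θ ← 175° +72° = 247°
rotate_crank_by(-30°): θ ← 247° -30° = 217°
rotate_crank_by(+72°): θ ← 217° +72° = 289°
rotate_crank_by(-28°): θ ← 289° -28° = 261°
crank pin P = (r cos θ, r sin θ) = (-9.229633, -58.273612)
h = r sin θ − e = -58.273612 − 1 = -59.273612
sin φ = h / L = -59.273612 / 286 = -0.20725039
φ = arcsin(-0.20725039) = -11.961267°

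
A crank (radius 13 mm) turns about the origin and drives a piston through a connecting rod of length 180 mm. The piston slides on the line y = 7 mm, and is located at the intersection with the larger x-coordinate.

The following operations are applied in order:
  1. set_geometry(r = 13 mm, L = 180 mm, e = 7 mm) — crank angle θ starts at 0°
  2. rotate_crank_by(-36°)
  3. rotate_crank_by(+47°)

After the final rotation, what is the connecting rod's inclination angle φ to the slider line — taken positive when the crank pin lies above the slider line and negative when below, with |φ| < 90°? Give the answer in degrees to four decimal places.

set_geometry: r = 13 mm, L = 180 mm, e = 7 mm; θ ← 0°
rotate_crank_by(-36°): θ ← 0° -36° = -36°
rotate_crank_by(+47°): θ ← -36° +47° = 11°
crank pin P = (r cos θ, r sin θ) = (12.761153, 2.480517)
h = r sin θ − e = 2.480517 − 7 = -4.519483
sin φ = h / L = -4.519483 / 180 = -0.02510824
φ = arcsin(-0.02510824) = -1.438747°

-1.4387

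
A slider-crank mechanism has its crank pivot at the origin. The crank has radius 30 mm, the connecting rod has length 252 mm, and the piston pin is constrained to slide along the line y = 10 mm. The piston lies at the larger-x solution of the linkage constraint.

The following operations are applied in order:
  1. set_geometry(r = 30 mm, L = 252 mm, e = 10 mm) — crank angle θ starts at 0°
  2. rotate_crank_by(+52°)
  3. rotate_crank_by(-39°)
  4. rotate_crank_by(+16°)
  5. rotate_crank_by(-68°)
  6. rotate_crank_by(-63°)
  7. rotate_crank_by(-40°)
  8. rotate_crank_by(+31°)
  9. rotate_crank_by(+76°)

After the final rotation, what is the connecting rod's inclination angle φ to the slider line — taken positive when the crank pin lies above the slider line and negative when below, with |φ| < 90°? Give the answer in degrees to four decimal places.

-6.1980

set_geometry: r = 30 mm, L = 252 mm, e = 10 mm; θ ← 0°
rotate_crank_by(+52°): θ ← 0° +52° = 52°
rotate_crank_by(-39°): θ ← 52° -39° = 13°
rotate_crank_by(+16°): θ ← 13° +16° = 29°
rotate_crank_by(-68°): θ ← 29° -68° = -39°
rotate_crank_by(-63°): θ ← -39° -63° = -102°
rotate_crank_by(-40°): θ ← -102° -40° = -142°
rotate_crank_by(+31°): θ ← -142° +31° = -111°
rotate_crank_by(+76°): θ ← -111° +76° = -35°
crank pin P = (r cos θ, r sin θ) = (24.574561, -17.207293)
h = r sin θ − e = -17.207293 − 10 = -27.207293
sin φ = h / L = -27.207293 / 252 = -0.10796545
φ = arcsin(-0.10796545) = -6.198046°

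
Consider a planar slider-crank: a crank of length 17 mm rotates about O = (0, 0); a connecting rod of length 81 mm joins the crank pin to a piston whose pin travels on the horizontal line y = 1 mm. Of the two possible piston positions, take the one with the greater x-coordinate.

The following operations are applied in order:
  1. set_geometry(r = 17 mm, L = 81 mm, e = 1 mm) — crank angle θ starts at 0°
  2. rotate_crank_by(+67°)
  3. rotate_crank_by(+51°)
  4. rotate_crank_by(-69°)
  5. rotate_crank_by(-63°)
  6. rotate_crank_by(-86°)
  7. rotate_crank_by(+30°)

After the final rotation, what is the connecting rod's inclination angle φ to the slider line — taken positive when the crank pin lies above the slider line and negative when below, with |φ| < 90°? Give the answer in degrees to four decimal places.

set_geometry: r = 17 mm, L = 81 mm, e = 1 mm; θ ← 0°
rotate_crank_by(+67°): θ ← 0° +67° = 67°
rotate_crank_by(+51°): θ ← 67° +51° = 118°
rotate_crank_by(-69°): θ ← 118° -69° = 49°
rotate_crank_by(-63°): θ ← 49° -63° = -14°
rotate_crank_by(-86°): θ ← -14° -86° = -100°
rotate_crank_by(+30°): θ ← -100° +30° = -70°
crank pin P = (r cos θ, r sin θ) = (5.814342, -15.974775)
h = r sin θ − e = -15.974775 − 1 = -16.974775
sin φ = h / L = -16.974775 / 81 = -0.20956512
φ = arcsin(-0.20956512) = -12.096868°

-12.0969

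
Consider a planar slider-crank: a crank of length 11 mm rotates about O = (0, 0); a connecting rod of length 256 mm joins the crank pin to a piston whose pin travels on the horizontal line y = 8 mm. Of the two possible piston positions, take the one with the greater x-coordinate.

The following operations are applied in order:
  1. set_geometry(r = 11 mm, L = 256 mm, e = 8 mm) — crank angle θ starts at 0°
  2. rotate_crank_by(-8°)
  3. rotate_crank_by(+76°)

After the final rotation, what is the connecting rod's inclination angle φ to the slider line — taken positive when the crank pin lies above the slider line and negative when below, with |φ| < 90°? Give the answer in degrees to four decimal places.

0.4922

set_geometry: r = 11 mm, L = 256 mm, e = 8 mm; θ ← 0°
rotate_crank_by(-8°): θ ← 0° -8° = -8°
rotate_crank_by(+76°): θ ← -8° +76° = 68°
crank pin P = (r cos θ, r sin θ) = (4.120673, 10.199022)
h = r sin θ − e = 10.199022 − 8 = 2.199022
sin φ = h / L = 2.199022 / 256 = 0.00858993
φ = arcsin(0.00858993) = 0.492173°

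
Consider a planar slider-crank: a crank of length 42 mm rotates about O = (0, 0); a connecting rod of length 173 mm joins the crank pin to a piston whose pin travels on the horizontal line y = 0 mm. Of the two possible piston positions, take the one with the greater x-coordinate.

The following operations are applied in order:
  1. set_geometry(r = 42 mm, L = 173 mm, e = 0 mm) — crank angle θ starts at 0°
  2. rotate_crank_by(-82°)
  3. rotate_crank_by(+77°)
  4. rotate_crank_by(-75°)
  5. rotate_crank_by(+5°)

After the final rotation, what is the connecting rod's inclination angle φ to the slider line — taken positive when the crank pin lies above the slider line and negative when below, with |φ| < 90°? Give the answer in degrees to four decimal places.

-13.5623

set_geometry: r = 42 mm, L = 173 mm, e = 0 mm; θ ← 0°
rotate_crank_by(-82°): θ ← 0° -82° = -82°
rotate_crank_by(+77°): θ ← -82° +77° = -5°
rotate_crank_by(-75°): θ ← -5° -75° = -80°
rotate_crank_by(+5°): θ ← -80° +5° = -75°
crank pin P = (r cos θ, r sin θ) = (10.870400, -40.568885)
h = r sin θ − e = -40.568885 − 0 = -40.568885
sin φ = h / L = -40.568885 / 173 = -0.23450222
φ = arcsin(-0.23450222) = -13.562282°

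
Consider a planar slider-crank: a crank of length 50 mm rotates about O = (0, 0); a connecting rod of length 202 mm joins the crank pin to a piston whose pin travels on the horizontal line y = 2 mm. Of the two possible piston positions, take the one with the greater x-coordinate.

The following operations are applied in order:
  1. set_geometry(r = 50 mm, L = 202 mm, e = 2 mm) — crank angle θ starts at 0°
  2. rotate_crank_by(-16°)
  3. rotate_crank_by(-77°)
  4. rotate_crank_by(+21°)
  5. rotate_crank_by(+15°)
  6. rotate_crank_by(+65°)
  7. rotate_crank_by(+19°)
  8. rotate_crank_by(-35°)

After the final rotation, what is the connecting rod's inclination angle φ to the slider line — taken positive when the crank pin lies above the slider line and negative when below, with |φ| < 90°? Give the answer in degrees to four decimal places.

-2.5419

set_geometry: r = 50 mm, L = 202 mm, e = 2 mm; θ ← 0°
rotate_crank_by(-16°): θ ← 0° -16° = -16°
rotate_crank_by(-77°): θ ← -16° -77° = -93°
rotate_crank_by(+21°): θ ← -93° +21° = -72°
rotate_crank_by(+15°): θ ← -72° +15° = -57°
rotate_crank_by(+65°): θ ← -57° +65° = 8°
rotate_crank_by(+19°): θ ← 8° +19° = 27°
rotate_crank_by(-35°): θ ← 27° -35° = -8°
crank pin P = (r cos θ, r sin θ) = (49.513403, -6.958655)
h = r sin θ − e = -6.958655 − 2 = -8.958655
sin φ = h / L = -8.958655 / 202 = -0.04434978
φ = arcsin(-0.04434978) = -2.541889°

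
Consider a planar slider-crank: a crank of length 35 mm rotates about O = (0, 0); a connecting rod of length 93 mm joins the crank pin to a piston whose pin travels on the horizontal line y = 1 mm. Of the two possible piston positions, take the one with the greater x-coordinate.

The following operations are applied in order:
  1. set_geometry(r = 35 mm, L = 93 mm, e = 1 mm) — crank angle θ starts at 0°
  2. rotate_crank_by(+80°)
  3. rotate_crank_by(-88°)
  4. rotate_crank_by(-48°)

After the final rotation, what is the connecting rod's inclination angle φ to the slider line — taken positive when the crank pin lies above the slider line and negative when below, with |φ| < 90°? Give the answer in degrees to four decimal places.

-18.8297

set_geometry: r = 35 mm, L = 93 mm, e = 1 mm; θ ← 0°
rotate_crank_by(+80°): θ ← 0° +80° = 80°
rotate_crank_by(-88°): θ ← 80° -88° = -8°
rotate_crank_by(-48°): θ ← -8° -48° = -56°
crank pin P = (r cos θ, r sin θ) = (19.571752, -29.016315)
h = r sin θ − e = -29.016315 − 1 = -30.016315
sin φ = h / L = -30.016315 / 93 = -0.32275608
φ = arcsin(-0.32275608) = -18.829683°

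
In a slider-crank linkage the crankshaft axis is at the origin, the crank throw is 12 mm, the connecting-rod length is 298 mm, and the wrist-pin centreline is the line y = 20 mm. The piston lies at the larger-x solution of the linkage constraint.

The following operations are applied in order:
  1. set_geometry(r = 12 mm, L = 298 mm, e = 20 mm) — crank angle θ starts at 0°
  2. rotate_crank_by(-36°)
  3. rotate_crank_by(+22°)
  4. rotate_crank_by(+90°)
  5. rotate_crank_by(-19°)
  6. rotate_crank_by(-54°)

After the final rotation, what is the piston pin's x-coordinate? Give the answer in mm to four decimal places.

309.3532

set_geometry: r = 12 mm, L = 298 mm, e = 20 mm; θ ← 0°
rotate_crank_by(-36°): θ ← 0° -36° = -36°
rotate_crank_by(+22°): θ ← -36° +22° = -14°
rotate_crank_by(+90°): θ ← -14° +90° = 76°
rotate_crank_by(-19°): θ ← 76° -19° = 57°
rotate_crank_by(-54°): θ ← 57° -54° = 3°
crank pin P = (r cos θ, r sin θ) = (11.983554, 0.628031)
h = r sin θ − e = 0.628031 − 20 = -19.371969
x = r cos θ + √(L² − h²) = 11.983554 + √(88804.0 − 375.2732) = 11.983554 + 297.369680 = 309.353235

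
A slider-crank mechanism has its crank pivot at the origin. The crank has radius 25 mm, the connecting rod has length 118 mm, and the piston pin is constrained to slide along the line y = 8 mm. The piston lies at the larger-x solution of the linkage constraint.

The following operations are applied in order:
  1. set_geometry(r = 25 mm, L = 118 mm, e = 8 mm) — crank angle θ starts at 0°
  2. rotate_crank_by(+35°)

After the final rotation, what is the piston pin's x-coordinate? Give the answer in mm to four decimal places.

set_geometry: r = 25 mm, L = 118 mm, e = 8 mm; θ ← 0°
rotate_crank_by(+35°): θ ← 0° +35° = 35°
crank pin P = (r cos θ, r sin θ) = (20.478801, 14.339411)
h = r sin θ − e = 14.339411 − 8 = 6.339411
x = r cos θ + √(L² − h²) = 20.478801 + √(13924.0 − 40.1881) = 20.478801 + 117.829588 = 138.308389

138.3084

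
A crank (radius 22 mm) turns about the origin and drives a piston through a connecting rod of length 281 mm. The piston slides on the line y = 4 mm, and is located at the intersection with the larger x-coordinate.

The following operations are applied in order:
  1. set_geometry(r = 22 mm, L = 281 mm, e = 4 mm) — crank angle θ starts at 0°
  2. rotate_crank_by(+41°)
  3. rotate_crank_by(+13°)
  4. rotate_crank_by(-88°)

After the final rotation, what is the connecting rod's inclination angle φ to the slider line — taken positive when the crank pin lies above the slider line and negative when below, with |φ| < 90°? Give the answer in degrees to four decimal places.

set_geometry: r = 22 mm, L = 281 mm, e = 4 mm; θ ← 0°
rotate_crank_by(+41°): θ ← 0° +41° = 41°
rotate_crank_by(+13°): θ ← 41° +13° = 54°
rotate_crank_by(-88°): θ ← 54° -88° = -34°
crank pin P = (r cos θ, r sin θ) = (18.238827, -12.302244)
h = r sin θ − e = -12.302244 − 4 = -16.302244
sin φ = h / L = -16.302244 / 281 = -0.05801510
φ = arcsin(-0.05801510) = -3.325888°

-3.3259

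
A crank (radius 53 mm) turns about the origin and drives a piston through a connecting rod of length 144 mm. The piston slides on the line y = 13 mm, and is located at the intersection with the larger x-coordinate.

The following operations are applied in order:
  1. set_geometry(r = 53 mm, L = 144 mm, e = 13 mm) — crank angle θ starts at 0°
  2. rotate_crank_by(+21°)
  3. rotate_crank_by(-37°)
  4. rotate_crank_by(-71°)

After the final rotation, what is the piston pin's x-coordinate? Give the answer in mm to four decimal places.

set_geometry: r = 53 mm, L = 144 mm, e = 13 mm; θ ← 0°
rotate_crank_by(+21°): θ ← 0° +21° = 21°
rotate_crank_by(-37°): θ ← 21° -37° = -16°
rotate_crank_by(-71°): θ ← -16° -71° = -87°
crank pin P = (r cos θ, r sin θ) = (2.773806, -52.927365)
h = r sin θ − e = -52.927365 − 13 = -65.927365
x = r cos θ + √(L² − h²) = 2.773806 + √(20736.0 − 4346.4175) = 2.773806 + 128.021805 = 130.795610

130.7956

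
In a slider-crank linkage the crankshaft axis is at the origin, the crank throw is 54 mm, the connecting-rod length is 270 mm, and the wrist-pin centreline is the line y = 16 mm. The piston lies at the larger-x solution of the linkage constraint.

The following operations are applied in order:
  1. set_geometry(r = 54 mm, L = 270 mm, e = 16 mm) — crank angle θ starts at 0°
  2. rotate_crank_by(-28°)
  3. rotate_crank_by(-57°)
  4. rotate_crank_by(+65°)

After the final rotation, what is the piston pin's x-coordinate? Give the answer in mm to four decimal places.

set_geometry: r = 54 mm, L = 270 mm, e = 16 mm; θ ← 0°
rotate_crank_by(-28°): θ ← 0° -28° = -28°
rotate_crank_by(-57°): θ ← -28° -57° = -85°
rotate_crank_by(+65°): θ ← -85° +65° = -20°
crank pin P = (r cos θ, r sin θ) = (50.743402, -18.469088)
h = r sin θ − e = -18.469088 − 16 = -34.469088
x = r cos θ + √(L² − h²) = 50.743402 + √(72900.0 − 1188.1180) = 50.743402 + 267.790743 = 318.534144

318.5341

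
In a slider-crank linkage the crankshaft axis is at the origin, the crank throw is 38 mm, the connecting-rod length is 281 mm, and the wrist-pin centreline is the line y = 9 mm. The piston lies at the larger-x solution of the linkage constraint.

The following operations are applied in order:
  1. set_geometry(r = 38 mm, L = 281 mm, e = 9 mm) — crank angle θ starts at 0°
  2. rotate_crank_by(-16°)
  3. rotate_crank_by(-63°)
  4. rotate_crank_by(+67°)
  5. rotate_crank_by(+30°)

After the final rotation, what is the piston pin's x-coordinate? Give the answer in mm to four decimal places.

set_geometry: r = 38 mm, L = 281 mm, e = 9 mm; θ ← 0°
rotate_crank_by(-16°): θ ← 0° -16° = -16°
rotate_crank_by(-63°): θ ← -16° -63° = -79°
rotate_crank_by(+67°): θ ← -79° +67° = -12°
rotate_crank_by(+30°): θ ← -12° +30° = 18°
crank pin P = (r cos θ, r sin θ) = (36.140148, 11.742646)
h = r sin θ − e = 11.742646 − 9 = 2.742646
x = r cos θ + √(L² − h²) = 36.140148 + √(78961.0 − 7.5221) = 36.140148 + 280.986615 = 317.126763

317.1268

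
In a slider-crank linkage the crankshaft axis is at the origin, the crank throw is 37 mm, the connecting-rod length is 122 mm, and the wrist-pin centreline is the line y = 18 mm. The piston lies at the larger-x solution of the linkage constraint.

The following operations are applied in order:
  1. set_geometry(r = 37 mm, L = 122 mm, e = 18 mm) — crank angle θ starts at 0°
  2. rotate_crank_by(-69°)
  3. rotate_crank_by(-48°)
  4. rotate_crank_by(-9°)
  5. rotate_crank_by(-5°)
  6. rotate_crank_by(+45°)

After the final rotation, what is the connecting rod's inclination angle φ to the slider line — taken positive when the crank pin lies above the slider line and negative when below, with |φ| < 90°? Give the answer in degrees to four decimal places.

-26.7489

set_geometry: r = 37 mm, L = 122 mm, e = 18 mm; θ ← 0°
rotate_crank_by(-69°): θ ← 0° -69° = -69°
rotate_crank_by(-48°): θ ← -69° -48° = -117°
rotate_crank_by(-9°): θ ← -117° -9° = -126°
rotate_crank_by(-5°): θ ← -126° -5° = -131°
rotate_crank_by(+45°): θ ← -131° +45° = -86°
crank pin P = (r cos θ, r sin θ) = (2.580990, -36.909870)
h = r sin θ − e = -36.909870 − 18 = -54.909870
sin φ = h / L = -54.909870 / 122 = -0.45008090
φ = arcsin(-0.45008090) = -26.748875°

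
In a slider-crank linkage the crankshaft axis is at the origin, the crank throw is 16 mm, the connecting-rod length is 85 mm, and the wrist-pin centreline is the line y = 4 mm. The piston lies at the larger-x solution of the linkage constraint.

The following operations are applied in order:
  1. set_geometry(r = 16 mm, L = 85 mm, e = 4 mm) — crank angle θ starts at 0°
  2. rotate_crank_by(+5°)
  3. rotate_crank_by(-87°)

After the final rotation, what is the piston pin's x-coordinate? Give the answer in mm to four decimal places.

set_geometry: r = 16 mm, L = 85 mm, e = 4 mm; θ ← 0°
rotate_crank_by(+5°): θ ← 0° +5° = 5°
rotate_crank_by(-87°): θ ← 5° -87° = -82°
crank pin P = (r cos θ, r sin θ) = (2.226770, -15.844289)
h = r sin θ − e = -15.844289 − 4 = -19.844289
x = r cos θ + √(L² − h²) = 2.226770 + √(7225.0 − 393.7958) = 2.226770 + 82.651099 = 84.877869

84.8779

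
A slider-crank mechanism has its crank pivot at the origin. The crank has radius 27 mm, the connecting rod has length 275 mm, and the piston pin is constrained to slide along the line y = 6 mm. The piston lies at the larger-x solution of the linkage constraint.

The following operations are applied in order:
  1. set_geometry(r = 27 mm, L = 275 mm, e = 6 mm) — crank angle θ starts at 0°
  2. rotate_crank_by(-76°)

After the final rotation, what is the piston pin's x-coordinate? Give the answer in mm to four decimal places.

279.6405

set_geometry: r = 27 mm, L = 275 mm, e = 6 mm; θ ← 0°
rotate_crank_by(-76°): θ ← 0° -76° = -76°
crank pin P = (r cos θ, r sin θ) = (6.531891, -26.197985)
h = r sin θ − e = -26.197985 − 6 = -32.197985
x = r cos θ + √(L² − h²) = 6.531891 + √(75625.0 − 1036.7102) = 6.531891 + 273.108568 = 279.640459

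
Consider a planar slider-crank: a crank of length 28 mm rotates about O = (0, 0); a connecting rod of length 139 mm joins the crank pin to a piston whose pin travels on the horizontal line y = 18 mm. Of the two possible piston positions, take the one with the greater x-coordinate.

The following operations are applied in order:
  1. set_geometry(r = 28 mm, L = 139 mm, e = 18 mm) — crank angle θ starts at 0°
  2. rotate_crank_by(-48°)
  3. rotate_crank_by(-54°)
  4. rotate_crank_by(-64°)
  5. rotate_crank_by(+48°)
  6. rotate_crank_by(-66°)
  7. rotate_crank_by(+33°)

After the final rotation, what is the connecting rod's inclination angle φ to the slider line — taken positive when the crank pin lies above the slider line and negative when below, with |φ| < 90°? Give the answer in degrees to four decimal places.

set_geometry: r = 28 mm, L = 139 mm, e = 18 mm; θ ← 0°
rotate_crank_by(-48°): θ ← 0° -48° = -48°
rotate_crank_by(-54°): θ ← -48° -54° = -102°
rotate_crank_by(-64°): θ ← -102° -64° = -166°
rotate_crank_by(+48°): θ ← -166° +48° = -118°
rotate_crank_by(-66°): θ ← -118° -66° = -184°
rotate_crank_by(+33°): θ ← -184° +33° = -151°
crank pin P = (r cos θ, r sin θ) = (-24.489352, -13.574669)
h = r sin θ − e = -13.574669 − 18 = -31.574669
sin φ = h / L = -31.574669 / 139 = -0.22715589
φ = arcsin(-0.22715589) = -13.129685°

-13.1297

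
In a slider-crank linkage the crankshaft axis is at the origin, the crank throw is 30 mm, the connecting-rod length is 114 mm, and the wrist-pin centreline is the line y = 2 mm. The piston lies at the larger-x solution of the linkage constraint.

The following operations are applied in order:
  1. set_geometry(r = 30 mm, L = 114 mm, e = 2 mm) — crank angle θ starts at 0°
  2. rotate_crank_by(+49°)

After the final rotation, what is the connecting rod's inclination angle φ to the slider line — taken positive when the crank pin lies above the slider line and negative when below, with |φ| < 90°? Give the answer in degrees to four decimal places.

set_geometry: r = 30 mm, L = 114 mm, e = 2 mm; θ ← 0°
rotate_crank_by(+49°): θ ← 0° +49° = 49°
crank pin P = (r cos θ, r sin θ) = (19.681771, 22.641287)
h = r sin θ − e = 22.641287 − 2 = 20.641287
sin φ = h / L = 20.641287 / 114 = 0.18106392
φ = arcsin(0.18106392) = 10.431737°

10.4317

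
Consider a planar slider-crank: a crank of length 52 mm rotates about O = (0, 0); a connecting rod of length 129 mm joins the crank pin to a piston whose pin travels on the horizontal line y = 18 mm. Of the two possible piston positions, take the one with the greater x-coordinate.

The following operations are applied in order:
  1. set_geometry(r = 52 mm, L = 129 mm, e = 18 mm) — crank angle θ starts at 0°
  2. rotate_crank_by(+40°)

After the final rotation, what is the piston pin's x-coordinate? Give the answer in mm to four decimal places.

set_geometry: r = 52 mm, L = 129 mm, e = 18 mm; θ ← 0°
rotate_crank_by(+40°): θ ← 0° +40° = 40°
crank pin P = (r cos θ, r sin θ) = (39.834311, 33.424956)
h = r sin θ − e = 33.424956 − 18 = 15.424956
x = r cos θ + √(L² − h²) = 39.834311 + √(16641.0 − 237.9293) = 39.834311 + 128.074473 = 167.908784

167.9088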